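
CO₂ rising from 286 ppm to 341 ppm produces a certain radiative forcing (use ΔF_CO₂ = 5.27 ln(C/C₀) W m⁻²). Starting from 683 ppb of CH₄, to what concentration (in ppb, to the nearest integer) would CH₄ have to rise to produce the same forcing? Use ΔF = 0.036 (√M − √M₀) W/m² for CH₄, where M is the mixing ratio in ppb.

CO₂ forcing: 5.27 × ln(341/286) = 5.27 × 0.175891 = 0.92695 W/m².
Set 0.036(√M − √683) = 0.92695: √M = 0.92695/0.036 + √683 = 25.7486 + 26.1343 = 51.8829.
M = (51.8829)² = 2691.84 ppb.

M ≈ 2692 ppb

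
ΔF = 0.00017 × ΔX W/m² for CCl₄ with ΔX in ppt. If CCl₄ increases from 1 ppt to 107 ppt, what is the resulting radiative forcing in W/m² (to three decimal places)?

CCl₄: ΔF = 0.00017 × (107 − 1) = 0.00017 × 106 = 0.0180 W/m².

ΔF = 0.018 W/m²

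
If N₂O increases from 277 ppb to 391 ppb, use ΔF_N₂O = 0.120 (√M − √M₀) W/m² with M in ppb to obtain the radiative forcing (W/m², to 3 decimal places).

ΔF = 0.376 W/m²

N₂O: 0.120 × (√391 − √277) = 0.120 × (19.7737 − 16.6433) = 0.120 × 3.1304 = 0.3756 W/m².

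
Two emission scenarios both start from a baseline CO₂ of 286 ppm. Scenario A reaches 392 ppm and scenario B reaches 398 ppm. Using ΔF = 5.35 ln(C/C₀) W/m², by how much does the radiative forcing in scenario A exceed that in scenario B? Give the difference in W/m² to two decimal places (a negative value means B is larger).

ΔF_A = 5.35 ln(392/286) = 5.35 × 0.31527 = 1.6867 W/m².
ΔF_B = 5.35 ln(398/286) = 5.35 × 0.33046 = 1.7680 W/m².
Difference: 1.6867 − 1.7680 = -0.0813 W/m².
(Equivalently, ΔF_A − ΔF_B = 5.35 ln(392/398) = 5.35 × -0.01519 = -0.0813 W/m².)

ΔF_A − ΔF_B = -0.08 W/m²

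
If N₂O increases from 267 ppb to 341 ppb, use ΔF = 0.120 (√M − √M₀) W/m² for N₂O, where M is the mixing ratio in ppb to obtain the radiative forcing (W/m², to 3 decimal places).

ΔF = 0.255 W/m²

N₂O: 0.120 × (√341 − √267) = 0.120 × (18.4662 − 16.3401) = 0.120 × 2.1261 = 0.2551 W/m².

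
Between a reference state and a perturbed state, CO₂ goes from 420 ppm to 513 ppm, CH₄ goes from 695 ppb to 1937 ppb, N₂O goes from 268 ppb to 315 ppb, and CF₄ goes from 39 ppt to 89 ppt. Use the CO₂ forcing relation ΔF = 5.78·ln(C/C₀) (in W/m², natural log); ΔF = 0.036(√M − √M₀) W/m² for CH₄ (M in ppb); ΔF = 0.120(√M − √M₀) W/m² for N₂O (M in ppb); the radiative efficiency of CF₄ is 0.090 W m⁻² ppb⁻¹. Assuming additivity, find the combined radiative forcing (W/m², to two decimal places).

ΔF = 1.96 W/m²

CO₂: 5.78 × ln(513/420) = 5.78 × ln(1.22143) = 5.78 × 0.20002 = 1.1561 W/m².
CH₄: 0.036 × (√1937 − √695) = 0.036 × (44.0114 − 26.3629) = 0.036 × 17.6485 = 0.6353 W/m².
N₂O: 0.120 × (√315 − √268) = 0.120 × (17.7482 − 16.3707) = 0.120 × 1.3775 = 0.1653 W/m².
CF₄: Δ = 89 − 39 = 50 ppt = 0.050 ppb; ΔF = 0.090 × 0.050 = 0.0045 W/m².
Total ΔF = 1.1561 + 0.6353 + 0.1653 + 0.0045 = 1.9612 W/m².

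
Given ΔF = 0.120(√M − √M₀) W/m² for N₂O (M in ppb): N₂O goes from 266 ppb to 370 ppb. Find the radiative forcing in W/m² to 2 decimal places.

N₂O: 0.120 × (√370 − √266) = 0.120 × (19.2354 − 16.3095) = 0.120 × 2.9259 = 0.3511 W/m².

ΔF = 0.35 W/m²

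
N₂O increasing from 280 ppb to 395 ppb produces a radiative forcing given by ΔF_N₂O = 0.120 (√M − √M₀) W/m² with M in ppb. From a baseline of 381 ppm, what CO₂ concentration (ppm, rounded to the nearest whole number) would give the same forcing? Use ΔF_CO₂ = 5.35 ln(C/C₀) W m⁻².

C ≈ 409 ppm

N₂O forcing: 0.120 × (√395 − √280) = 0.120 × (19.8746 − 16.7332) = 0.120 × 3.1414 = 0.37697 W/m².
Set 5.35 ln(C/381) = 0.37697: ln(C/381) = 0.37697/5.35 = 0.07046, so C = 381 × e^0.07046 = 381 × 1.07300 = 408.81 ppm.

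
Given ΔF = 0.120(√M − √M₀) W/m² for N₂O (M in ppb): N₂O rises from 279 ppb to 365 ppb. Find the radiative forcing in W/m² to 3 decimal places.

N₂O: 0.120 × (√365 − √279) = 0.120 × (19.1050 − 16.7033) = 0.120 × 2.4017 = 0.2882 W/m².

ΔF = 0.288 W/m²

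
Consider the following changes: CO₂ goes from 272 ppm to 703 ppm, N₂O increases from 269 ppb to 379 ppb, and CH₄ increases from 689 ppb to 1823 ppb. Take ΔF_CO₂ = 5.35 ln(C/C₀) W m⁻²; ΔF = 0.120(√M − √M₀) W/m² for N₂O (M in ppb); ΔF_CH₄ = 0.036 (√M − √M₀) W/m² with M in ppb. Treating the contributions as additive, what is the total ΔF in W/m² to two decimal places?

ΔF = 6.04 W/m²

CO₂: 5.35 × ln(703/272) = 5.35 × ln(2.58456) = 5.35 × 0.94956 = 5.0801 W/m².
N₂O: 0.120 × (√379 − √269) = 0.120 × (19.4679 − 16.4012) = 0.120 × 3.0667 = 0.3680 W/m².
CH₄: 0.036 × (√1823 − √689) = 0.036 × (42.6966 − 26.2488) = 0.036 × 16.4478 = 0.5921 W/m².
Total ΔF = 5.0801 + 0.3680 + 0.5921 = 6.0402 W/m².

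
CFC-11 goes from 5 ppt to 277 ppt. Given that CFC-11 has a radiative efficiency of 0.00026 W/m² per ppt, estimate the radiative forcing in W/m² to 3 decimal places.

ΔF = 0.071 W/m²

CFC-11: ΔF = 0.00026 × (277 − 5) = 0.00026 × 272 = 0.0707 W/m².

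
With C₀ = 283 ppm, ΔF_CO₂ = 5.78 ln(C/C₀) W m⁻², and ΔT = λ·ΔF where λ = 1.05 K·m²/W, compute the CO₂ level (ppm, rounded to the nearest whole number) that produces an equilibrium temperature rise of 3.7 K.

C ≈ 521 ppm

Required forcing: ΔF = ΔT/λ = 3.7/1.05 = 3.5238 W/m².
Then ln(C/283) = ΔF/5.78 = 3.5238/5.78 = 0.60965.
So C = 283 × e^0.60965 = 283 × 1.83979 = 520.66 ppm.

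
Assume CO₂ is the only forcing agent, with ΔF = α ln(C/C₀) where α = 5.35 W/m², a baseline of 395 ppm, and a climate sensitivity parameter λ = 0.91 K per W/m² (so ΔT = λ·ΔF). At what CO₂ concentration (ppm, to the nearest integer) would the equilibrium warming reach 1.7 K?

Required forcing: ΔF = ΔT/λ = 1.7/0.91 = 1.8681 W/m².
Then ln(C/395) = ΔF/5.35 = 1.8681/5.35 = 0.34918.
So C = 395 × e^0.34918 = 395 × 1.41790 = 560.07 ppm.

C ≈ 560 ppm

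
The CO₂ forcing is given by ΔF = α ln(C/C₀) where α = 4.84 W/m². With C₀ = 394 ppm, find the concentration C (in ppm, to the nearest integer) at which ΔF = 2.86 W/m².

Set 4.84 ln(C/394) = 2.86, so ln(C/394) = 2.86/4.84 = 0.59091.
Then C/394 = e^0.59091 = 1.80563, giving C = 394 × 1.80563 = 711.42 ppm.

C ≈ 711 ppm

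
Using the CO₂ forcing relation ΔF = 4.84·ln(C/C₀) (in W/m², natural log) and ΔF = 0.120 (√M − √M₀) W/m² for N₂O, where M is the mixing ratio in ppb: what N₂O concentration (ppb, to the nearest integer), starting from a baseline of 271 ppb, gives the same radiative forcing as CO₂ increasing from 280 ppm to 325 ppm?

M ≈ 505 ppb

CO₂ forcing: 4.84 × ln(325/280) = 4.84 × 0.149036 = 0.72133 W/m².
Set 0.120(√M − √271) = 0.72133: √M = 0.72133/0.120 + √271 = 6.0111 + 16.4621 = 22.4732.
M = (22.4732)² = 505.04 ppb.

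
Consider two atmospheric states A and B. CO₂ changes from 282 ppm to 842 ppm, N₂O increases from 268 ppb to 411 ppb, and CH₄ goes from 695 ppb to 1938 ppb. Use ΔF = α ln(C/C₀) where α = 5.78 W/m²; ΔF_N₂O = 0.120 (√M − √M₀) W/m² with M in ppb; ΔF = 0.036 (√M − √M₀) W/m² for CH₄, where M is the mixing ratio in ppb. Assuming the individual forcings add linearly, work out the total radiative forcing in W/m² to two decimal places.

CO₂: 5.78 × ln(842/282) = 5.78 × ln(2.98582) = 5.78 × 1.09387 = 6.3226 W/m².
N₂O: 0.120 × (√411 − √268) = 0.120 × (20.2731 − 16.3707) = 0.120 × 3.9024 = 0.4683 W/m².
CH₄: 0.036 × (√1938 − √695) = 0.036 × (44.0227 − 26.3629) = 0.036 × 17.6598 = 0.6358 W/m².
Total ΔF = 6.3226 + 0.4683 + 0.6358 = 7.4267 W/m².

ΔF = 7.43 W/m²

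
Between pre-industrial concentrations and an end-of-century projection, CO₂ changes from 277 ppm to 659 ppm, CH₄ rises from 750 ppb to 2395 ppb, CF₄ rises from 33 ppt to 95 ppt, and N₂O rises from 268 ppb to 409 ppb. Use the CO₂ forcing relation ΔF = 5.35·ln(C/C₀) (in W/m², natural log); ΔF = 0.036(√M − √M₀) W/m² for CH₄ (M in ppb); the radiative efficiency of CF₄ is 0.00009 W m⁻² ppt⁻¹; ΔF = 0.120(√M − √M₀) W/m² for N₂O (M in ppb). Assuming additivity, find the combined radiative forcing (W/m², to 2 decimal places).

ΔF = 5.88 W/m²

CO₂: 5.35 × ln(659/277) = 5.35 × ln(2.37906) = 5.35 × 0.86671 = 4.6369 W/m².
CH₄: 0.036 × (√2395 − √750) = 0.036 × (48.9387 − 27.3861) = 0.036 × 21.5526 = 0.7759 W/m².
CF₄: ΔF = 0.00009 × (95 − 33) = 0.00009 × 62 = 0.0056 W/m².
N₂O: 0.120 × (√409 − √268) = 0.120 × (20.2237 − 16.3707) = 0.120 × 3.8530 = 0.4624 W/m².
Total ΔF = 4.6369 + 0.7759 + 0.0056 + 0.4624 = 5.8808 W/m².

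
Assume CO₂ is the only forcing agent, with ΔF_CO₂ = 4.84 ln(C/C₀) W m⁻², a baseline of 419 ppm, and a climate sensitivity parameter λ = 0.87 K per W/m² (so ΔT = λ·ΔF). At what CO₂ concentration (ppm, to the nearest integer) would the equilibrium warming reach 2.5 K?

Required forcing: ΔF = ΔT/λ = 2.5/0.87 = 2.8736 W/m².
Then ln(C/419) = ΔF/4.84 = 2.8736/4.84 = 0.59372.
So C = 419 × e^0.59372 = 419 × 1.81071 = 758.69 ppm.

C ≈ 759 ppm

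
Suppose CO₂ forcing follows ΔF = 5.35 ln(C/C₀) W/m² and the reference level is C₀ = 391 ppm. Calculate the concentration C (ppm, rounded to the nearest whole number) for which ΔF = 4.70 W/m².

C ≈ 941 ppm

Set 5.35 ln(C/391) = 4.70, so ln(C/391) = 4.70/5.35 = 0.87850.
Then C/391 = e^0.87850 = 2.40729, giving C = 391 × 2.40729 = 941.25 ppm.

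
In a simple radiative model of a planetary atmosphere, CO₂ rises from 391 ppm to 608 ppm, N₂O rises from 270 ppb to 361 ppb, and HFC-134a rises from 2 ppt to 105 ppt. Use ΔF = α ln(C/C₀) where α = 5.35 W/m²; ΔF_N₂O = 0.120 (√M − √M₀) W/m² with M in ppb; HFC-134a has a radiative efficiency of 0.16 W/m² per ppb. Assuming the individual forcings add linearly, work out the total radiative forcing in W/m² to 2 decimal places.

CO₂: 5.35 × ln(608/391) = 5.35 × ln(1.55499) = 5.35 × 0.44147 = 2.3619 W/m².
N₂O: 0.120 × (√361 − √270) = 0.120 × (19.0000 − 16.4317) = 0.120 × 2.5683 = 0.3082 W/m².
HFC-134a: Δ = 105 − 2 = 103 ppt = 0.103 ppb; ΔF = 0.16 × 0.103 = 0.0165 W/m².
Total ΔF = 2.3619 + 0.3082 + 0.0165 = 2.6866 W/m².

ΔF = 2.69 W/m²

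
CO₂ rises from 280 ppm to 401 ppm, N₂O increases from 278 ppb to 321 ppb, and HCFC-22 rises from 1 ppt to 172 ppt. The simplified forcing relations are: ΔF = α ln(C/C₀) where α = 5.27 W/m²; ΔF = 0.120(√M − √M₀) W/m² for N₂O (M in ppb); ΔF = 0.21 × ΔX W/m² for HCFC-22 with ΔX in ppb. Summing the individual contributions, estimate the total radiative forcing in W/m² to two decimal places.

ΔF = 2.08 W/m²

CO₂: 5.27 × ln(401/280) = 5.27 × ln(1.43214) = 5.27 × 0.35917 = 1.8928 W/m².
N₂O: 0.120 × (√321 − √278) = 0.120 × (17.9165 − 16.6733) = 0.120 × 1.2432 = 0.1492 W/m².
HCFC-22: Δ = 172 − 1 = 171 ppt = 0.171 ppb; ΔF = 0.21 × 0.171 = 0.0359 W/m².
Total ΔF = 1.8928 + 0.1492 + 0.0359 = 2.0779 W/m².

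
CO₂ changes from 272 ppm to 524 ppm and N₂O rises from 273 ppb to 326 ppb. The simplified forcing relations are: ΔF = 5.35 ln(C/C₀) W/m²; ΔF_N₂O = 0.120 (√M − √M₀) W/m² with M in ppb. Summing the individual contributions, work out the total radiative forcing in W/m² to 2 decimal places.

CO₂: 5.35 × ln(524/272) = 5.35 × ln(1.92647) = 5.35 × 0.65569 = 3.5079 W/m².
N₂O: 0.120 × (√326 − √273) = 0.120 × (18.0555 − 16.5227) = 0.120 × 1.5328 = 0.1839 W/m².
Total ΔF = 3.5079 + 0.1839 = 3.6918 W/m².

ΔF = 3.69 W/m²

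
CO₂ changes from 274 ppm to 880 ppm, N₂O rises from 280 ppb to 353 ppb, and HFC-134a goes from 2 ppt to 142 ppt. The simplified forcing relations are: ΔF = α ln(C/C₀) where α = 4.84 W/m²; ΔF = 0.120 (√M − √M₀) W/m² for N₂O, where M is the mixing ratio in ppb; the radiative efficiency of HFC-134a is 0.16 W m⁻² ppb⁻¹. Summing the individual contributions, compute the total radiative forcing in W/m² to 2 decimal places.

CO₂: 4.84 × ln(880/274) = 4.84 × ln(3.21168) = 4.84 × 1.16679 = 5.6473 W/m².
N₂O: 0.120 × (√353 − √280) = 0.120 × (18.7883 − 16.7332) = 0.120 × 2.0551 = 0.2466 W/m².
HFC-134a: Δ = 142 − 2 = 140 ppt = 0.140 ppb; ΔF = 0.16 × 0.140 = 0.0224 W/m².
Total ΔF = 5.6473 + 0.2466 + 0.0224 = 5.9163 W/m².

ΔF = 5.92 W/m²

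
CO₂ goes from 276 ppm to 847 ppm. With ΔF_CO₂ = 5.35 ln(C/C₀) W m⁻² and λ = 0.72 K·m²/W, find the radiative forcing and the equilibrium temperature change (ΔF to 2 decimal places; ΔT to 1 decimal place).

ΔF = 6.00 W/m²; ΔT = 4.3 K

CO₂: 5.35 × ln(847/276) = 5.35 × ln(3.06884) = 5.35 × 1.12130 = 5.9990 W/m².
ΔT = λ ΔF = 0.72 × 6.00 = 4.3200 K.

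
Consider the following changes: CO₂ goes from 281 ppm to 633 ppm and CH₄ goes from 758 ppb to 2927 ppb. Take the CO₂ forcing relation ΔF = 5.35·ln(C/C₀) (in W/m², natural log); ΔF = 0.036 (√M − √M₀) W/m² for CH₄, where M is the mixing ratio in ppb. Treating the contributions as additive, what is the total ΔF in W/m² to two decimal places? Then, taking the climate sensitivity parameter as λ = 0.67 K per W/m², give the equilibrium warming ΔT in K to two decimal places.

ΔF = 5.30 W/m²; ΔT = 3.55 K

CO₂: 5.35 × ln(633/281) = 5.35 × ln(2.25267) = 5.35 × 0.81212 = 4.3448 W/m².
CH₄: 0.036 × (√2927 − √758) = 0.036 × (54.1018 − 27.5318) = 0.036 × 26.5700 = 0.9565 W/m².
Total ΔF = 4.3448 + 0.9565 = 5.3013 W/m².
ΔT = λ ΔF = 0.67 × 5.30 = 3.5510 K.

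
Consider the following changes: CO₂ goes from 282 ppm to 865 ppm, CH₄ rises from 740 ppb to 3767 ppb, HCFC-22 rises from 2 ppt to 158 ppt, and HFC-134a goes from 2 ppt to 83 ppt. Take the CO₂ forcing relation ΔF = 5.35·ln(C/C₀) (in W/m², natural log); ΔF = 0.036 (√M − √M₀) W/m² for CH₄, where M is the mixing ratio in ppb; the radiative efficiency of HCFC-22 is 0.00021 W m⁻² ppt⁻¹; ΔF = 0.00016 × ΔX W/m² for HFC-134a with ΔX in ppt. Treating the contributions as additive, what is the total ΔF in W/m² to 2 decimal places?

CO₂: 5.35 × ln(865/282) = 5.35 × ln(3.06738) = 5.35 × 1.12082 = 5.9964 W/m².
CH₄: 0.036 × (√3767 − √740) = 0.036 × (61.3759 − 27.2029) = 0.036 × 34.1730 = 1.2302 W/m².
HCFC-22: ΔF = 0.00021 × (158 − 2) = 0.00021 × 156 = 0.0328 W/m².
HFC-134a: ΔF = 0.00016 × (83 − 2) = 0.00016 × 81 = 0.0130 W/m².
Total ΔF = 5.9964 + 1.2302 + 0.0328 + 0.0130 = 7.2724 W/m².

ΔF = 7.27 W/m²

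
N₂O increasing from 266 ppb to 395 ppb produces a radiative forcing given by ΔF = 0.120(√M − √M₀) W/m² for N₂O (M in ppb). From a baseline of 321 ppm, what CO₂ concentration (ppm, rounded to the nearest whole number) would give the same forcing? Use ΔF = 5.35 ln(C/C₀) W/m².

N₂O forcing: 0.120 × (√395 − √266) = 0.120 × (19.8746 − 16.3095) = 0.120 × 3.5651 = 0.42781 W/m².
Set 5.35 ln(C/321) = 0.42781: ln(C/321) = 0.42781/5.35 = 0.07996, so C = 321 × e^0.07996 = 321 × 1.08324 = 347.72 ppm.

C ≈ 348 ppm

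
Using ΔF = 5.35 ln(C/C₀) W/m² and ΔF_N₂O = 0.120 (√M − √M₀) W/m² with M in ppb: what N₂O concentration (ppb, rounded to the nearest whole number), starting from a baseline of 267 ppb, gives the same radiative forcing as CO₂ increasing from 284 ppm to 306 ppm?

M ≈ 387 ppb

CO₂ forcing: 5.35 × ln(306/284) = 5.35 × 0.074611 = 0.39917 W/m².
Set 0.120(√M − √267) = 0.39917: √M = 0.39917/0.120 + √267 = 3.3264 + 16.3401 = 19.6665.
M = (19.6665)² = 386.77 ppb.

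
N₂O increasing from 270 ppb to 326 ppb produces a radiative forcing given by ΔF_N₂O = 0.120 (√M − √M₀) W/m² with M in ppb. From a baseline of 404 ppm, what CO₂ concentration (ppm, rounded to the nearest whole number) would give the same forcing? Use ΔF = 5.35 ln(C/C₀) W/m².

C ≈ 419 ppm

N₂O forcing: 0.120 × (√326 − √270) = 0.120 × (18.0555 − 16.4317) = 0.120 × 1.6238 = 0.19486 W/m².
Set 5.35 ln(C/404) = 0.19486: ln(C/404) = 0.19486/5.35 = 0.03642, so C = 404 × e^0.03642 = 404 × 1.03709 = 418.98 ppm.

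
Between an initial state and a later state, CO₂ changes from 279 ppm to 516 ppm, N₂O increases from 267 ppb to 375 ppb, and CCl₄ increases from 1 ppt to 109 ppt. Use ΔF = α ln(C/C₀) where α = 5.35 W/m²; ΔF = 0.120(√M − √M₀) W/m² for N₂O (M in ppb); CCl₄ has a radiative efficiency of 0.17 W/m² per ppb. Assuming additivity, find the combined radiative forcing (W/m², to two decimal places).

CO₂: 5.35 × ln(516/279) = 5.35 × ln(1.84946) = 5.35 × 0.61489 = 3.2897 W/m².
N₂O: 0.120 × (√375 − √267) = 0.120 × (19.3649 − 16.3401) = 0.120 × 3.0248 = 0.3630 W/m².
CCl₄: Δ = 109 − 1 = 108 ppt = 0.108 ppb; ΔF = 0.17 × 0.108 = 0.0184 W/m².
Total ΔF = 3.2897 + 0.3630 + 0.0184 = 3.6711 W/m².

ΔF = 3.67 W/m²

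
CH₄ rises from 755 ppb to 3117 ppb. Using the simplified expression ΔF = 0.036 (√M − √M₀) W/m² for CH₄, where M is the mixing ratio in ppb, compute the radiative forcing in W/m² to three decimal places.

CH₄: 0.036 × (√3117 − √755) = 0.036 × (55.8301 − 27.4773) = 0.036 × 28.3528 = 1.0207 W/m².

ΔF = 1.021 W/m²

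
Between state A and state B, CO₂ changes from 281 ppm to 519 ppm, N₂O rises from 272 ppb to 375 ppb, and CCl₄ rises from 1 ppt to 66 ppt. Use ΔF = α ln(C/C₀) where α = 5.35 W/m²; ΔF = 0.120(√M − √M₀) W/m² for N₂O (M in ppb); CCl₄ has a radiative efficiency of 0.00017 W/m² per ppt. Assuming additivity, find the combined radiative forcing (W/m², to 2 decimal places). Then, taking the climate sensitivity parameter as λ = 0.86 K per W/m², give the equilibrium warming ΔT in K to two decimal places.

ΔF = 3.64 W/m²; ΔT = 3.13 K

CO₂: 5.35 × ln(519/281) = 5.35 × ln(1.84698) = 5.35 × 0.61355 = 3.2825 W/m².
N₂O: 0.120 × (√375 − √272) = 0.120 × (19.3649 − 16.4924) = 0.120 × 2.8725 = 0.3447 W/m².
CCl₄: ΔF = 0.00017 × (66 − 1) = 0.00017 × 65 = 0.0111 W/m².
Total ΔF = 3.2825 + 0.3447 + 0.0111 = 3.6383 W/m².
ΔT = λ ΔF = 0.86 × 3.64 = 3.1304 K.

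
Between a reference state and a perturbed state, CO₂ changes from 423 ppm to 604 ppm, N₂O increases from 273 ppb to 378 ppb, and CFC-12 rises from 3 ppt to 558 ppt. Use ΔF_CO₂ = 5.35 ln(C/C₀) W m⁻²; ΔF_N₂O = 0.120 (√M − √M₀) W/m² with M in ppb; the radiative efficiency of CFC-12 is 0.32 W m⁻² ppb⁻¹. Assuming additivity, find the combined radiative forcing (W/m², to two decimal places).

CO₂: 5.35 × ln(604/423) = 5.35 × ln(1.42790) = 5.35 × 0.35620 = 1.9057 W/m².
N₂O: 0.120 × (√378 − √273) = 0.120 × (19.4422 − 16.5227) = 0.120 × 2.9195 = 0.3503 W/m².
CFC-12: Δ = 558 − 3 = 555 ppt = 0.555 ppb; ΔF = 0.32 × 0.555 = 0.1776 W/m².
Total ΔF = 1.9057 + 0.3503 + 0.1776 = 2.4336 W/m².

ΔF = 2.43 W/m²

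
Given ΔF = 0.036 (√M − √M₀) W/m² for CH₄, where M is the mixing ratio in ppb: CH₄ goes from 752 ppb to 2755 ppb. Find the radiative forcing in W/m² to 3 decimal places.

ΔF = 0.902 W/m²

CH₄: 0.036 × (√2755 − √752) = 0.036 × (52.4881 − 27.4226) = 0.036 × 25.0655 = 0.9024 W/m².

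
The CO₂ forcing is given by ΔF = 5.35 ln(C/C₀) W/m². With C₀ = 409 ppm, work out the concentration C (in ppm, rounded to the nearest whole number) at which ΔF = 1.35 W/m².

C ≈ 526 ppm

Set 5.35 ln(C/409) = 1.35, so ln(C/409) = 1.35/5.35 = 0.25234.
Then C/409 = e^0.25234 = 1.28703, giving C = 409 × 1.28703 = 526.40 ppm.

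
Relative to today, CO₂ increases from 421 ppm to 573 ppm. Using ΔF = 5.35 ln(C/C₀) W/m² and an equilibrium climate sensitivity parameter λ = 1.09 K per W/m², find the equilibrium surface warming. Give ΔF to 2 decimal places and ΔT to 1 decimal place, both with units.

CO₂: 5.35 × ln(573/421) = 5.35 × ln(1.36105) = 5.35 × 0.30826 = 1.6492 W/m².
ΔT = λ ΔF = 1.09 × 1.65 = 1.7985 K.

ΔF = 1.65 W/m²; ΔT = 1.8 K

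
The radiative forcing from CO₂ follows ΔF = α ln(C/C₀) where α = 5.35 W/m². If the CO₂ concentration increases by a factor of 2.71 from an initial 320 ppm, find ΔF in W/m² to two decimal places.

ΔF = 5.33 W/m²

ΔF = 5.35 × ln(2.71) = 5.35 × 0.99695 = 5.3337 W/m².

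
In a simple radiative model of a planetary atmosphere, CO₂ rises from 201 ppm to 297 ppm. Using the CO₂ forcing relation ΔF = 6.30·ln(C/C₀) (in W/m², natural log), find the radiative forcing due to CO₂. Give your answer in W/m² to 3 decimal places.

ΔF = 2.460 W/m²

CO₂: 6.30 × ln(297/201) = 6.30 × ln(1.47761) = 6.30 × 0.39043 = 2.4597 W/m².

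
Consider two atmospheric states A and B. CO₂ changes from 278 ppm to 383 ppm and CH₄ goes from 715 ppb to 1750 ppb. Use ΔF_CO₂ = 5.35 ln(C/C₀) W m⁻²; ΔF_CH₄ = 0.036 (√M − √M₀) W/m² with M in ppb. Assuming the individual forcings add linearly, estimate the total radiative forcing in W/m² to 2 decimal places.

CO₂: 5.35 × ln(383/278) = 5.35 × ln(1.37770) = 5.35 × 0.32042 = 1.7142 W/m².
CH₄: 0.036 × (√1750 − √715) = 0.036 × (41.8330 − 26.7395) = 0.036 × 15.0935 = 0.5434 W/m².
Total ΔF = 1.7142 + 0.5434 = 2.2576 W/m².

ΔF = 2.26 W/m²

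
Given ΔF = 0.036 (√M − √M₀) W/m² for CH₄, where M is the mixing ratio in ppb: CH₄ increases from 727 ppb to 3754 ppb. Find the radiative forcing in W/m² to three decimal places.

ΔF = 1.235 W/m²

CH₄: 0.036 × (√3754 − √727) = 0.036 × (61.2699 − 26.9629) = 0.036 × 34.3070 = 1.2351 W/m².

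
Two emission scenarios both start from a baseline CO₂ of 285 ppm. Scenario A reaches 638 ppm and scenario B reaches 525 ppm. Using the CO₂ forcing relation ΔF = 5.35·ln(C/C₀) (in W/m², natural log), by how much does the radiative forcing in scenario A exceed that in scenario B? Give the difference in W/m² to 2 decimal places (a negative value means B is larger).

ΔF_A − ΔF_B = 1.04 W/m²

ΔF_A = 5.35 ln(638/285) = 5.35 × 0.80585 = 4.3113 W/m².
ΔF_B = 5.35 ln(525/285) = 5.35 × 0.61091 = 3.2684 W/m².
Difference: 4.3113 − 3.2684 = 1.0429 W/m².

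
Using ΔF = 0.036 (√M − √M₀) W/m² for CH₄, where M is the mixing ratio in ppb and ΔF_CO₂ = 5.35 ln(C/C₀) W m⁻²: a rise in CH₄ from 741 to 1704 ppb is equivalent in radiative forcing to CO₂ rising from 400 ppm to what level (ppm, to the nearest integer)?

CH₄ forcing: 0.036 × (√1704 − √741) = 0.036 × (41.2795 − 27.2213) = 0.036 × 14.0582 = 0.50610 W/m².
Set 5.35 ln(C/400) = 0.50610: ln(C/400) = 0.50610/5.35 = 0.09460, so C = 400 × e^0.09460 = 400 × 1.09922 = 439.69 ppm.

C ≈ 440 ppm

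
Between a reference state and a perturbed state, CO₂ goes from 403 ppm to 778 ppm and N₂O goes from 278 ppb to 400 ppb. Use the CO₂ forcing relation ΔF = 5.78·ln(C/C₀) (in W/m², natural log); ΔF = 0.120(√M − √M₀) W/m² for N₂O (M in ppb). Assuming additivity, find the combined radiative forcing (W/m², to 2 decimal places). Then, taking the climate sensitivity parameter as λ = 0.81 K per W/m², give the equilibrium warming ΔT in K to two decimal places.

ΔF = 4.20 W/m²; ΔT = 3.40 K

CO₂: 5.78 × ln(778/403) = 5.78 × ln(1.93052) = 5.78 × 0.65779 = 3.8020 W/m².
N₂O: 0.120 × (√400 − √278) = 0.120 × (20.0000 − 16.6733) = 0.120 × 3.3267 = 0.3992 W/m².
Total ΔF = 3.8020 + 0.3992 = 4.2012 W/m².
ΔT = λ ΔF = 0.81 × 4.20 = 3.4020 K.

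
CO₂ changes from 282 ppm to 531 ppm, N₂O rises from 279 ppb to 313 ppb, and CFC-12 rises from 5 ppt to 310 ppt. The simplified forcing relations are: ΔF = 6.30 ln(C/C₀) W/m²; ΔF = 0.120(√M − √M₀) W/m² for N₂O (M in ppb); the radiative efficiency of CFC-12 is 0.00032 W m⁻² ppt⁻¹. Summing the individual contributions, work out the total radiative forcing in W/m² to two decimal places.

CO₂: 6.30 × ln(531/282) = 6.30 × ln(1.88298) = 6.30 × 0.63286 = 3.9870 W/m².
N₂O: 0.120 × (√313 − √279) = 0.120 × (17.6918 − 16.7033) = 0.120 × 0.9885 = 0.1186 W/m².
CFC-12: ΔF = 0.00032 × (310 − 5) = 0.00032 × 305 = 0.0976 W/m².
Total ΔF = 3.9870 + 0.1186 + 0.0976 = 4.2032 W/m².

ΔF = 4.20 W/m²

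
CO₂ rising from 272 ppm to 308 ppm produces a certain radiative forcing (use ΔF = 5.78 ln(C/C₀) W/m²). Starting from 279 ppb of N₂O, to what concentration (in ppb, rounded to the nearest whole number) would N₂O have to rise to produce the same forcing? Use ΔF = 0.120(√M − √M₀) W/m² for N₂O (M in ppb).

M ≈ 515 ppb

CO₂ forcing: 5.78 × ln(308/272) = 5.78 × 0.124298 = 0.71844 W/m².
Set 0.120(√M − √279) = 0.71844: √M = 0.71844/0.120 + √279 = 5.9870 + 16.7033 = 22.6903.
M = (22.6903)² = 514.85 ppb.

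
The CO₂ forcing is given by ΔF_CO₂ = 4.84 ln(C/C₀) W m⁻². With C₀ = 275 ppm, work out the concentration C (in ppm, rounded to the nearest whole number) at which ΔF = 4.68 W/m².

Set 4.84 ln(C/275) = 4.68, so ln(C/275) = 4.68/4.84 = 0.96694.
Then C/275 = e^0.96694 = 2.62988, giving C = 275 × 2.62988 = 723.22 ppm.

C ≈ 723 ppm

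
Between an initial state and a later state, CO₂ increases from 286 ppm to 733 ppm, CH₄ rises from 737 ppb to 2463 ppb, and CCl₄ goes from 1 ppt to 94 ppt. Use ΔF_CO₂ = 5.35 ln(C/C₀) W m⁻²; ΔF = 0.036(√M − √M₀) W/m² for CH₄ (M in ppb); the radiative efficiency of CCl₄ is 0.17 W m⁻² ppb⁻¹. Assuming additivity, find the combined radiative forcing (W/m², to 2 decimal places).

ΔF = 5.86 W/m²

CO₂: 5.35 × ln(733/286) = 5.35 × ln(2.56294) = 5.35 × 0.94116 = 5.0352 W/m².
CH₄: 0.036 × (√2463 − √737) = 0.036 × (49.6286 − 27.1477) = 0.036 × 22.4809 = 0.8093 W/m².
CCl₄: Δ = 94 − 1 = 93 ppt = 0.093 ppb; ΔF = 0.17 × 0.093 = 0.0158 W/m².
Total ΔF = 5.0352 + 0.8093 + 0.0158 = 5.8603 W/m².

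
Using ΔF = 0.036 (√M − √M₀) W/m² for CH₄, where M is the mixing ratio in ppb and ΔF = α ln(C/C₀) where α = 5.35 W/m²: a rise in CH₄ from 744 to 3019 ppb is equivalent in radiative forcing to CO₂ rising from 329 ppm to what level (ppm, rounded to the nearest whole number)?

C ≈ 396 ppm

CH₄ forcing: 0.036 × (√3019 − √744) = 0.036 × (54.9454 − 27.2764) = 0.036 × 27.6690 = 0.99608 W/m².
Set 5.35 ln(C/329) = 0.99608: ln(C/329) = 0.99608/5.35 = 0.18618, so C = 329 × e^0.18618 = 329 × 1.20464 = 396.33 ppm.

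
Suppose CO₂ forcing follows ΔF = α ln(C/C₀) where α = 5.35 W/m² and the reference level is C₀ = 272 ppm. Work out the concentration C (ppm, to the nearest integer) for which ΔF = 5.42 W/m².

Set 5.35 ln(C/272) = 5.42, so ln(C/272) = 5.42/5.35 = 1.01308.
Then C/272 = e^1.01308 = 2.75407, giving C = 272 × 2.75407 = 749.11 ppm.

C ≈ 749 ppm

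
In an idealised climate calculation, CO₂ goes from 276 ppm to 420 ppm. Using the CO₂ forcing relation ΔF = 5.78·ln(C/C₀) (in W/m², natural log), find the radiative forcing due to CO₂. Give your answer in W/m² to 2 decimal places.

CO₂ absorption bands are partially saturated, so forcing scales with the logarithm of the concentration ratio.
CO₂: 5.78 × ln(420/276) = 5.78 × ln(1.52174) = 5.78 × 0.41985 = 2.4267 W/m².

ΔF = 2.43 W/m²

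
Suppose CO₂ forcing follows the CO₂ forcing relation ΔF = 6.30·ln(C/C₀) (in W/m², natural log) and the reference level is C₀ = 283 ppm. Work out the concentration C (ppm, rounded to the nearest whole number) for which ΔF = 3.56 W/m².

C ≈ 498 ppm

Set 6.30 ln(C/283) = 3.56, so ln(C/283) = 3.56/6.30 = 0.56508.
Then C/283 = e^0.56508 = 1.75959, giving C = 283 × 1.75959 = 497.96 ppm.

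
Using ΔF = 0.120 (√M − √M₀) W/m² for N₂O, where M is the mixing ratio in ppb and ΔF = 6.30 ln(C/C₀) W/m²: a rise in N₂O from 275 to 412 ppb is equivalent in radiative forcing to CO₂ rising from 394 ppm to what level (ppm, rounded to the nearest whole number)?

N₂O forcing: 0.120 × (√412 − √275) = 0.120 × (20.2978 − 16.5831) = 0.120 × 3.7147 = 0.44576 W/m².
Set 6.30 ln(C/394) = 0.44576: ln(C/394) = 0.44576/6.30 = 0.07076, so C = 394 × e^0.07076 = 394 × 1.07332 = 422.89 ppm.

C ≈ 423 ppm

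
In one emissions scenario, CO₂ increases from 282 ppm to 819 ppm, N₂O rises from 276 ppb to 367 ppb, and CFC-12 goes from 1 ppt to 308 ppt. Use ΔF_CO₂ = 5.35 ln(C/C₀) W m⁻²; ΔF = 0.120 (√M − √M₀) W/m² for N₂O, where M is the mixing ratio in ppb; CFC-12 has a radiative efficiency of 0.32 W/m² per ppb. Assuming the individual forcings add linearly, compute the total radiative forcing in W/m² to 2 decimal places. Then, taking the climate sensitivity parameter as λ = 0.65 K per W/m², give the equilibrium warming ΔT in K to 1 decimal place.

ΔF = 6.11 W/m²; ΔT = 4.0 K

CO₂: 5.35 × ln(819/282) = 5.35 × ln(2.90426) = 5.35 × 1.06618 = 5.7041 W/m².
N₂O: 0.120 × (√367 − √276) = 0.120 × (19.1572 − 16.6132) = 0.120 × 2.5440 = 0.3053 W/m².
CFC-12: Δ = 308 − 1 = 307 ppt = 0.307 ppb; ΔF = 0.32 × 0.307 = 0.0982 W/m².
Total ΔF = 5.7041 + 0.3053 + 0.0982 = 6.1076 W/m².
ΔT = λ ΔF = 0.65 × 6.11 = 3.9715 K.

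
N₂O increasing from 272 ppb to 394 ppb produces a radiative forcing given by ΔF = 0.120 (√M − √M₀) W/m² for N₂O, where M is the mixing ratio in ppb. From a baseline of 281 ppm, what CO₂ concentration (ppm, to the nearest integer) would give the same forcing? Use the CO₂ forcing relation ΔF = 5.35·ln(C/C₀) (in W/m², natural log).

C ≈ 303 ppm

N₂O forcing: 0.120 × (√394 − √272) = 0.120 × (19.8494 − 16.4924) = 0.120 × 3.3570 = 0.40284 W/m².
Set 5.35 ln(C/281) = 0.40284: ln(C/281) = 0.40284/5.35 = 0.07530, so C = 281 × e^0.07530 = 281 × 1.07821 = 302.98 ppm.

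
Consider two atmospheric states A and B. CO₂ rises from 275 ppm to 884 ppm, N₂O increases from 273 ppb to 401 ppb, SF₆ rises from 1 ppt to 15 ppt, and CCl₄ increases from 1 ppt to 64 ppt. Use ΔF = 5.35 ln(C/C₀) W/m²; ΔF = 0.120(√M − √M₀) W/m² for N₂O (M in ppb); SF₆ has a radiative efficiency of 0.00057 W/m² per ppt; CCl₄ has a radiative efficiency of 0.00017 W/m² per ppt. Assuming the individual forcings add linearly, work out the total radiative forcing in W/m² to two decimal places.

ΔF = 6.69 W/m²

CO₂: 5.35 × ln(884/275) = 5.35 × ln(3.21455) = 5.35 × 1.16769 = 6.2471 W/m².
N₂O: 0.120 × (√401 − √273) = 0.120 × (20.0250 − 16.5227) = 0.120 × 3.5023 = 0.4203 W/m².
SF₆: ΔF = 0.00057 × (15 − 1) = 0.00057 × 14 = 0.0080 W/m².
CCl₄: ΔF = 0.00017 × (64 − 1) = 0.00017 × 63 = 0.0107 W/m².
Total ΔF = 6.2471 + 0.4203 + 0.0080 + 0.0107 = 6.6861 W/m².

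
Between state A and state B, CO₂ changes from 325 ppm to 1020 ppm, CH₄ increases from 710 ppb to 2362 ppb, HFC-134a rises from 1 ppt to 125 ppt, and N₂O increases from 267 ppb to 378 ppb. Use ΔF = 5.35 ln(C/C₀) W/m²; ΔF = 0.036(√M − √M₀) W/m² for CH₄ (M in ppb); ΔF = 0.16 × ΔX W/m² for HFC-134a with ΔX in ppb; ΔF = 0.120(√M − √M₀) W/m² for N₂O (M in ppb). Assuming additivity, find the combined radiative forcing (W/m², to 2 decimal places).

CO₂: 5.35 × ln(1020/325) = 5.35 × ln(3.13846) = 5.35 × 1.14373 = 6.1190 W/m².
CH₄: 0.036 × (√2362 − √710) = 0.036 × (48.6004 − 26.6458) = 0.036 × 21.9546 = 0.7904 W/m².
HFC-134a: Δ = 125 − 1 = 124 ppt = 0.124 ppb; ΔF = 0.16 × 0.124 = 0.0198 W/m².
N₂O: 0.120 × (√378 − √267) = 0.120 × (19.4422 − 16.3401) = 0.120 × 3.1021 = 0.3723 W/m².
Total ΔF = 6.1190 + 0.7904 + 0.0198 + 0.3723 = 7.3015 W/m².

ΔF = 7.30 W/m²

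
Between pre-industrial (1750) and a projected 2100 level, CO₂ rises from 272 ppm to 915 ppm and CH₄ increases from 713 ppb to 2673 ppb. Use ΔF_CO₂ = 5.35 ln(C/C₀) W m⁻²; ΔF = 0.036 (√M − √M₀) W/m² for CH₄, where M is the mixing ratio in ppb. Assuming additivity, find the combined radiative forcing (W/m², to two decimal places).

ΔF = 7.39 W/m²

CO₂: 5.35 × ln(915/272) = 5.35 × ln(3.36397) = 5.35 × 1.21312 = 6.4902 W/m².
CH₄: 0.036 × (√2673 − √713) = 0.036 × (51.7011 − 26.7021) = 0.036 × 24.9990 = 0.9000 W/m².
Total ΔF = 6.4902 + 0.9000 = 7.3902 W/m².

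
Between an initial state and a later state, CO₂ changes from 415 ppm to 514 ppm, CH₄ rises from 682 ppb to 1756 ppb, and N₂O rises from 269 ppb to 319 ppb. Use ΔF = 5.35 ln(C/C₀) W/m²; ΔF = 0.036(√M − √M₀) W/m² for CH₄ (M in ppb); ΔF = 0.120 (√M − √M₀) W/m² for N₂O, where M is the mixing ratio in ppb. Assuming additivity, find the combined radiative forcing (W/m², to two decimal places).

CO₂: 5.35 × ln(514/415) = 5.35 × ln(1.23855) = 5.35 × 0.21394 = 1.1446 W/m².
CH₄: 0.036 × (√1756 − √682) = 0.036 × (41.9047 − 26.1151) = 0.036 × 15.7896 = 0.5684 W/m².
N₂O: 0.120 × (√319 − √269) = 0.120 × (17.8606 − 16.4012) = 0.120 × 1.4594 = 0.1751 W/m².
Total ΔF = 1.1446 + 0.5684 + 0.1751 = 1.8881 W/m².

ΔF = 1.89 W/m²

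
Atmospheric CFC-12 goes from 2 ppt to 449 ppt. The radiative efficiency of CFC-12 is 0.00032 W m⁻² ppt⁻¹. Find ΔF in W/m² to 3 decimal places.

CFC-12: ΔF = 0.00032 × (449 − 2) = 0.00032 × 447 = 0.1430 W/m².

ΔF = 0.143 W/m²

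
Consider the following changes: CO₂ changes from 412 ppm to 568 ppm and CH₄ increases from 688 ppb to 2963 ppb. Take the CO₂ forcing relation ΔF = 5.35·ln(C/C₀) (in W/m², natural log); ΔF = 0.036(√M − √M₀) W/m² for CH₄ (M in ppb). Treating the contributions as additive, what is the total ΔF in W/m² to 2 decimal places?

CO₂: 5.35 × ln(568/412) = 5.35 × ln(1.37864) = 5.35 × 0.32110 = 1.7179 W/m².
CH₄: 0.036 × (√2963 − √688) = 0.036 × (54.4334 − 26.2298) = 0.036 × 28.2036 = 1.0153 W/m².
Total ΔF = 1.7179 + 1.0153 = 2.7332 W/m².

ΔF = 2.73 W/m²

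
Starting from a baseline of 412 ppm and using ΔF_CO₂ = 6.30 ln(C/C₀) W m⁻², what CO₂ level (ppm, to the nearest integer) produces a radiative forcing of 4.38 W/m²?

C ≈ 826 ppm

Set 6.30 ln(C/412) = 4.38, so ln(C/412) = 4.38/6.30 = 0.69524.
Then C/412 = e^0.69524 = 2.00419, giving C = 412 × 2.00419 = 825.73 ppm.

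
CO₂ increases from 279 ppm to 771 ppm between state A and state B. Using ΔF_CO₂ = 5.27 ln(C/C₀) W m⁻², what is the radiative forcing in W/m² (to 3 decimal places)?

ΔF = 5.357 W/m²

CO₂: 5.27 × ln(771/279) = 5.27 × ln(2.76344) = 5.27 × 1.01648 = 5.3568 W/m².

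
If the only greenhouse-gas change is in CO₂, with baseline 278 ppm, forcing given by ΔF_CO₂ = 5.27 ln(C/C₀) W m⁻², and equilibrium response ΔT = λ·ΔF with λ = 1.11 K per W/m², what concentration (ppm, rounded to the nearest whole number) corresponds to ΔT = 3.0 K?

Required forcing: ΔF = ΔT/λ = 3.0/1.11 = 2.7027 W/m².
Then ln(C/278) = ΔF/5.27 = 2.7027/5.27 = 0.51285.
So C = 278 × e^0.51285 = 278 × 1.67004 = 464.27 ppm.

C ≈ 464 ppm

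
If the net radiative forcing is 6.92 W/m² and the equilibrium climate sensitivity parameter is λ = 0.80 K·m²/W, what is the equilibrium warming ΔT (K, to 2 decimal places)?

ΔT = λ ΔF = 0.80 × 6.92 = 5.5360 K.

ΔT = 5.54 K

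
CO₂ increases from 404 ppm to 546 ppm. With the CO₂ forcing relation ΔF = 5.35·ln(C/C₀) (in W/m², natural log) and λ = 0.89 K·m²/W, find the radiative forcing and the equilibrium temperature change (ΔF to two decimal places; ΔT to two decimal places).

ΔF = 1.61 W/m²; ΔT = 1.43 K

CO₂: 5.35 × ln(546/404) = 5.35 × ln(1.35149) = 5.35 × 0.30121 = 1.6115 W/m².
ΔT = λ ΔF = 0.89 × 1.61 = 1.4329 K.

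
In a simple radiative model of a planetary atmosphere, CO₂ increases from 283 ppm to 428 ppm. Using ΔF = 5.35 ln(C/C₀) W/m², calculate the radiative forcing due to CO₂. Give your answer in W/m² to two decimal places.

CO₂: 5.35 × ln(428/283) = 5.35 × ln(1.51237) = 5.35 × 0.41368 = 2.2132 W/m².

ΔF = 2.21 W/m²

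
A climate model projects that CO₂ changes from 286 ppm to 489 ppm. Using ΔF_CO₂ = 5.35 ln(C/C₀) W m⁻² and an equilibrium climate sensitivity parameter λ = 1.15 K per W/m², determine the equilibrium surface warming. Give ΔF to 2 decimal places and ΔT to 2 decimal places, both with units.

ΔF = 2.87 W/m²; ΔT = 3.30 K

CO₂: 5.35 × ln(489/286) = 5.35 × ln(1.70979) = 5.35 × 0.53637 = 2.8696 W/m².
ΔT = λ ΔF = 1.15 × 2.87 = 3.3005 K.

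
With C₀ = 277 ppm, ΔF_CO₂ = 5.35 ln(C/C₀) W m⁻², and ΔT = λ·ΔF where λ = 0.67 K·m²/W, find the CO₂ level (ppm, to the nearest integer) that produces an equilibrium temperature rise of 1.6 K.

Required forcing: ΔF = ΔT/λ = 1.6/0.67 = 2.3881 W/m².
Then ln(C/277) = ΔF/5.35 = 2.3881/5.35 = 0.44637.
So C = 277 × e^0.44637 = 277 × 1.56263 = 432.85 ppm.

C ≈ 433 ppm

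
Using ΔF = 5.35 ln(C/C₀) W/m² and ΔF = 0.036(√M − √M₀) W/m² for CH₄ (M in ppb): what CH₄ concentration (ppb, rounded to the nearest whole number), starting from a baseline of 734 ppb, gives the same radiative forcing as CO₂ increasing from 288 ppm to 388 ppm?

M ≈ 5096 ppb

CO₂ forcing: 5.35 × ln(388/288) = 5.35 × 0.298045 = 1.59454 W/m².
Set 0.036(√M − √734) = 1.59454: √M = 1.59454/0.036 + √734 = 44.2928 + 27.0924 = 71.3852.
M = (71.3852)² = 5095.85 ppb.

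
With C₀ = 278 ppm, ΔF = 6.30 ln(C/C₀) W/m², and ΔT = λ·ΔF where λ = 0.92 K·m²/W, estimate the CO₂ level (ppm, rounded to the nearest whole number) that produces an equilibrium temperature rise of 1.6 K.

Required forcing: ΔF = ΔT/λ = 1.6/0.92 = 1.7391 W/m².
Then ln(C/278) = ΔF/6.30 = 1.7391/6.30 = 0.27605.
So C = 278 × e^0.27605 = 278 × 1.31791 = 366.38 ppm.

C ≈ 366 ppm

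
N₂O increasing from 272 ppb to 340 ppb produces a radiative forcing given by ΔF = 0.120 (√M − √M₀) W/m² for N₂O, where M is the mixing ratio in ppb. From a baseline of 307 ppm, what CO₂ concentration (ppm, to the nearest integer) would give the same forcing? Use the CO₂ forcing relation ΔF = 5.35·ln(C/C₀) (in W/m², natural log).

C ≈ 321 ppm

N₂O forcing: 0.120 × (√340 − √272) = 0.120 × (18.4391 − 16.4924) = 0.120 × 1.9467 = 0.23360 W/m².
Set 5.35 ln(C/307) = 0.23360: ln(C/307) = 0.23360/5.35 = 0.04366, so C = 307 × e^0.04366 = 307 × 1.04463 = 320.70 ppm.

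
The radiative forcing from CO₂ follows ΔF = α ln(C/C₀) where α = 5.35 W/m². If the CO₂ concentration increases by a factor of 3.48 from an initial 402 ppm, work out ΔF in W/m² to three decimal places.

Because the forcing depends only on the ratio C/C₀, the initial concentration does not enter.
ΔF = 5.35 × ln(3.48) = 5.35 × 1.24703 = 6.6716 W/m².

ΔF = 6.672 W/m²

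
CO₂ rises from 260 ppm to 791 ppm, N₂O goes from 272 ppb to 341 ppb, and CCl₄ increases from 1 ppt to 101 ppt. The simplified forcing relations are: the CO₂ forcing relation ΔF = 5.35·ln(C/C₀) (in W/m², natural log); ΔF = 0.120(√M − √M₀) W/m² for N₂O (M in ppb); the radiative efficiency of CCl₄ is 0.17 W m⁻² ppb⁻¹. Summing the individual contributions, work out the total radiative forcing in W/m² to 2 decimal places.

CO₂: 5.35 × ln(791/260) = 5.35 × ln(3.04231) = 5.35 × 1.11262 = 5.9525 W/m².
N₂O: 0.120 × (√341 − √272) = 0.120 × (18.4662 − 16.4924) = 0.120 × 1.9738 = 0.2369 W/m².
CCl₄: Δ = 101 − 1 = 100 ppt = 0.100 ppb; ΔF = 0.17 × 0.100 = 0.0170 W/m².
Total ΔF = 5.9525 + 0.2369 + 0.0170 = 6.2064 W/m².

ΔF = 6.21 W/m²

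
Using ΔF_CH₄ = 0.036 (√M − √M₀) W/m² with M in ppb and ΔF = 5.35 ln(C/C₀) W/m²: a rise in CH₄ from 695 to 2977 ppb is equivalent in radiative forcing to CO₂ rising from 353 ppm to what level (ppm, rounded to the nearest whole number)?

CH₄ forcing: 0.036 × (√2977 − √695) = 0.036 × (54.5619 − 26.3629) = 0.036 × 28.1990 = 1.01516 W/m².
Set 5.35 ln(C/353) = 1.01516: ln(C/353) = 1.01516/5.35 = 0.18975, so C = 353 × e^0.18975 = 353 × 1.20895 = 426.76 ppm.

C ≈ 427 ppm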